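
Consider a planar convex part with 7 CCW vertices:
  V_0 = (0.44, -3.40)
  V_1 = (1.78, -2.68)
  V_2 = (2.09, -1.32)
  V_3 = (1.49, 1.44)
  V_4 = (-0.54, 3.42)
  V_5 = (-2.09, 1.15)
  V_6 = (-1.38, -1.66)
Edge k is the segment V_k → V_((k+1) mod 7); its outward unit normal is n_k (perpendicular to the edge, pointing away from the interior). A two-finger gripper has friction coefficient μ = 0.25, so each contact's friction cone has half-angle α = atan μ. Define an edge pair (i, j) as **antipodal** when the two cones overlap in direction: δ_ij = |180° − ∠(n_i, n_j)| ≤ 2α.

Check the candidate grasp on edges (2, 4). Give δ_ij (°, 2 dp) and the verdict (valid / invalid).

δ = 46.59°, invalid

α = atan 0.25 = 14.04°;  2α = 28.07°
edge 2: e_2 = (-0.60, +2.76);  n_2 = (+0.9772, +0.2124)
edge 4: e_4 = (-1.55, -2.27);  n_4 = (-0.8258, +0.5639)
∠(n_2, n_4) = 133.41°
δ = |180° − 133.41°| = 46.59°
46.59° > 2α = 28.07°  →  invalid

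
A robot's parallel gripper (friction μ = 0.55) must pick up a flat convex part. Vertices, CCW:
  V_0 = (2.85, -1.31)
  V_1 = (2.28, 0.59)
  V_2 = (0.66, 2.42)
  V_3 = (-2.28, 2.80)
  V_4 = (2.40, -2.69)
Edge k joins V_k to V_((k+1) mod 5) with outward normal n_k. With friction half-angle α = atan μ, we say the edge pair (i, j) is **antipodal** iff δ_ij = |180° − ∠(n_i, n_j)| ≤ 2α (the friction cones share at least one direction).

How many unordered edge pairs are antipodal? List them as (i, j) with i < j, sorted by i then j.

count = 3; pairs: (0,3), (1,3), (2,3)

α = atan 0.55 = 28.81°;  2α = 57.62°
n_0 = (+0.9578, +0.2873)
n_1 = (+0.7488, +0.6628)
n_2 = (+0.1282, +0.9918)
n_3 = (-0.7610, -0.6487)
n_4 = (+0.9507, -0.3100)
  (0,1): δ = 155.18°  ·
  (0,2): δ = 114.06°  ·
  (0,3): δ = 23.75°  ✓
  (0,4): δ = 145.24°  ·
  (1,2): δ = 138.88°  ·
  (1,3): δ = 1.07°  ✓
  (1,4): δ = 120.42°  ·
  (2,3): δ = 42.19°  ✓
  (2,4): δ = 79.30°  ·
  (3,4): δ = 58.51°  ·
antipodal pairs: 3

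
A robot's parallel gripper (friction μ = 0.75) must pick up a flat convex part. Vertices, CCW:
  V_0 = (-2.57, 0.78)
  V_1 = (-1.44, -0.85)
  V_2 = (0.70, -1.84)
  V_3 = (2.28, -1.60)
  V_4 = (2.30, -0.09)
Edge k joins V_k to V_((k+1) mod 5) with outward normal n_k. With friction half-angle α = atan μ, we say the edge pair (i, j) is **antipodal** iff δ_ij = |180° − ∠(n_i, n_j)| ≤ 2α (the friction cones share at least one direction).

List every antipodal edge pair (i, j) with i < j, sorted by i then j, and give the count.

count = 5; pairs: (0,3), (0,4), (1,3), (1,4), (2,4)

α = atan 0.75 = 36.87°;  2α = 73.74°
n_0 = (-0.8218, -0.5697)
n_1 = (-0.4199, -0.9076)
n_2 = (+0.1502, -0.9887)
n_3 = (+0.9999, -0.0132)
n_4 = (+0.1759, +0.9844)
  (0,1): δ = 149.56°  ·
  (0,2): δ = 116.09°  ·
  (0,3): δ = 35.49°  ✓
  (0,4): δ = 45.14°  ✓
  (1,2): δ = 146.54°  ·
  (1,3): δ = 65.93°  ✓
  (1,4): δ = 14.70°  ✓
  (2,3): δ = 99.40°  ·
  (2,4): δ = 18.77°  ✓
  (3,4): δ = 99.37°  ·
antipodal pairs: 5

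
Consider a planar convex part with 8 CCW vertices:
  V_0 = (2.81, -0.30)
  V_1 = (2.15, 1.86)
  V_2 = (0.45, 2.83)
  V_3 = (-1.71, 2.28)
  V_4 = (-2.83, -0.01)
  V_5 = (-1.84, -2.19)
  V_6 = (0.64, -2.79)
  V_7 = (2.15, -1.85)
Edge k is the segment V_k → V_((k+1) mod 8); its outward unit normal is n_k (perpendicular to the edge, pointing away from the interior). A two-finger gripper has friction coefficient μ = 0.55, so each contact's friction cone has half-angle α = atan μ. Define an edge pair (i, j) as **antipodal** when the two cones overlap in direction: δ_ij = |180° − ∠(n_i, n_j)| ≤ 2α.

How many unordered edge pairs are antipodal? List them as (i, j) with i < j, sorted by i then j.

count = 10; pairs: (0,3), (0,4), (1,4), (1,5), (2,5), (2,6), (2,7), (3,6), (3,7), (4,7)

α = atan 0.55 = 28.81°;  2α = 57.62°
n_0 = (+0.9564, +0.2922)
n_1 = (+0.4956, +0.8686)
n_2 = (-0.2468, +0.9691)
n_3 = (-0.8983, +0.4394)
n_4 = (-0.9105, -0.4135)
n_5 = (-0.2352, -0.9720)
n_6 = (+0.5285, -0.8489)
n_7 = (+0.9201, -0.3918)
  (0,1): δ = 136.70°  ·
  (0,2): δ = 92.71°  ·
  (0,3): δ = 43.05°  ✓
  (0,4): δ = 7.43°  ✓
  (0,5): δ = 59.41°  ·
  (0,6): δ = 104.91°  ·
  (0,7): δ = 139.94°  ·
  (1,2): δ = 136.01°  ·
  (1,3): δ = 86.35°  ·
  (1,4): δ = 35.87°  ✓
  (1,5): δ = 16.11°  ✓
  (1,6): δ = 61.61°  ·
  (1,7): δ = 96.64°  ·
  (2,3): δ = 130.35°  ·
  (2,4): δ = 79.86°  ·
  (2,5): δ = 27.89°  ✓
  (2,6): δ = 17.62°  ✓
  (2,7): δ = 52.65°  ✓
  (3,4): δ = 129.51°  ·
  (3,5): δ = 77.54°  ·
  (3,6): δ = 32.03°  ✓
  (3,7): δ = 3.00°  ✓
  (4,5): δ = 128.02°  ·
  (4,6): δ = 82.52°  ·
  (4,7): δ = 47.49°  ✓
  (5,6): δ = 134.50°  ·
  (5,7): δ = 99.46°  ·
  (6,7): δ = 144.97°  ·
antipodal pairs: 10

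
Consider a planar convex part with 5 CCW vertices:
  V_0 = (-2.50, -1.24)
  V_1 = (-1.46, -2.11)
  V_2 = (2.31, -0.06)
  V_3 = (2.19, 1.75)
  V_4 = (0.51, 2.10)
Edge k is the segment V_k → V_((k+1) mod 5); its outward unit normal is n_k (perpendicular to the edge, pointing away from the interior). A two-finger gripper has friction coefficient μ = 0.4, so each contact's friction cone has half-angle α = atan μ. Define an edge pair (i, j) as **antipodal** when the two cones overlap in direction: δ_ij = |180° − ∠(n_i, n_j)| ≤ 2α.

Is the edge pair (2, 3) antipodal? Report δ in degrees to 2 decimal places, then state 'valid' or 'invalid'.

α = atan 0.4 = 21.80°;  2α = 43.60°
edge 2: e_2 = (-0.12, +1.81);  n_2 = (+0.9978, +0.0662)
edge 3: e_3 = (-1.68, +0.35);  n_3 = (+0.2040, +0.9790)
∠(n_2, n_3) = 74.44°
δ = |180° − 74.44°| = 105.56°
105.56° > 2α = 43.60°  →  invalid

δ = 105.56°, invalid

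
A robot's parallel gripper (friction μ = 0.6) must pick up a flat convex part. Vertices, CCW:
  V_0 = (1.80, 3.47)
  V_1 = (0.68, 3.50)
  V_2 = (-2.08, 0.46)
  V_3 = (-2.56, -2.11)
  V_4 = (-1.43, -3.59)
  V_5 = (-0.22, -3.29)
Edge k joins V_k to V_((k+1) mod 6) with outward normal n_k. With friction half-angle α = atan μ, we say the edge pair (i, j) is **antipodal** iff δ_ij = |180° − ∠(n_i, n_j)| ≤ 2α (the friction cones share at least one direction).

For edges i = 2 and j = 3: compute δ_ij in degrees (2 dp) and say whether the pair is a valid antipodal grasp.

δ = 132.06°, invalid

α = atan 0.6 = 30.96°;  2α = 61.93°
edge 2: e_2 = (-0.48, -2.57);  n_2 = (-0.9830, +0.1836)
edge 3: e_3 = (+1.13, -1.48);  n_3 = (-0.7948, -0.6069)
∠(n_2, n_3) = 47.94°
δ = |180° − 47.94°| = 132.06°
132.06° > 2α = 61.93°  →  invalid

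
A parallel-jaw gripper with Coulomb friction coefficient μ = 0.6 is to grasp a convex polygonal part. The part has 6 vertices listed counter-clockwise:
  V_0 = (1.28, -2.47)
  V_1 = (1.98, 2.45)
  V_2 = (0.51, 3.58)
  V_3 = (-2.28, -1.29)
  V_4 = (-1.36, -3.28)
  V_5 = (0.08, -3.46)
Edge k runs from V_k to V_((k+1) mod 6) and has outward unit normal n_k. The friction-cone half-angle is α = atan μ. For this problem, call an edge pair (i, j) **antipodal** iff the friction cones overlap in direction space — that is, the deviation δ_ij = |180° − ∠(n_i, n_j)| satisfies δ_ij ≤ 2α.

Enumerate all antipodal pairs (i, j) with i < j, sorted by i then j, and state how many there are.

α = atan 0.6 = 30.96°;  2α = 61.93°
n_0 = (+0.9900, -0.1409)
n_1 = (+0.6095, +0.7928)
n_2 = (-0.8677, +0.4971)
n_3 = (-0.9077, -0.4196)
n_4 = (-0.1240, -0.9923)
n_5 = (+0.6364, -0.7714)
  (0,1): δ = 119.45°  ·
  (0,2): δ = 21.71°  ✓
  (0,3): δ = 32.91°  ✓
  (0,4): δ = 90.97°  ·
  (0,5): δ = 137.62°  ·
  (1,2): δ = 82.26°  ·
  (1,3): δ = 27.64°  ✓
  (1,4): δ = 30.42°  ✓
  (1,5): δ = 77.07°  ·
  (2,3): δ = 125.38°  ·
  (2,4): δ = 67.32°  ·
  (2,5): δ = 20.67°  ✓
  (3,4): δ = 121.94°  ·
  (3,5): δ = 75.29°  ·
  (4,5): δ = 133.35°  ·
antipodal pairs: 5

count = 5; pairs: (0,2), (0,3), (1,3), (1,4), (2,5)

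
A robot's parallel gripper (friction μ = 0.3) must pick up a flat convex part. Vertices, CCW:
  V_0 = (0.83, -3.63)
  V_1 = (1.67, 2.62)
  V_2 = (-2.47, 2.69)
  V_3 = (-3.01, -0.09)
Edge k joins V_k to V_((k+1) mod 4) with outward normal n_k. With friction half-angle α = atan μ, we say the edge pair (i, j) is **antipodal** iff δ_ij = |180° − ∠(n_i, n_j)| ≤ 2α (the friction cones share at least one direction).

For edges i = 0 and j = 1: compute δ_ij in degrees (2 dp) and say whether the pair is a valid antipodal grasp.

δ = 83.31°, invalid

α = atan 0.3 = 16.70°;  2α = 33.40°
edge 0: e_0 = (+0.84, +6.25);  n_0 = (+0.9911, -0.1332)
edge 1: e_1 = (-4.14, +0.07);  n_1 = (+0.0169, +0.9999)
∠(n_0, n_1) = 96.69°
δ = |180° − 96.69°| = 83.31°
83.31° > 2α = 33.40°  →  invalid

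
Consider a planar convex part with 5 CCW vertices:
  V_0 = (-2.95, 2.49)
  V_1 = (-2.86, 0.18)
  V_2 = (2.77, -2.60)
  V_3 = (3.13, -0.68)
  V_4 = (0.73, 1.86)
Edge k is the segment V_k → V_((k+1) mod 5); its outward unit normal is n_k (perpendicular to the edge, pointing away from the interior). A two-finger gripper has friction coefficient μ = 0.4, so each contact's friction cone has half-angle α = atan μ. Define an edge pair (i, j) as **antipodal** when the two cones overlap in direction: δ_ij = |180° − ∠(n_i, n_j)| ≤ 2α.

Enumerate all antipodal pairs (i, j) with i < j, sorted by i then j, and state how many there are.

count = 4; pairs: (0,2), (0,3), (1,3), (1,4)

α = atan 0.4 = 21.80°;  2α = 43.60°
n_0 = (-0.9992, -0.0389)
n_1 = (-0.4427, -0.8966)
n_2 = (+0.9829, -0.1843)
n_3 = (+0.7269, +0.6868)
n_4 = (+0.1687, +0.9857)
  (0,1): δ = 118.51°  ·
  (0,2): δ = 12.85°  ✓
  (0,3): δ = 41.15°  ✓
  (0,4): δ = 78.05°  ·
  (1,2): δ = 74.34°  ·
  (1,3): δ = 20.34°  ✓
  (1,4): δ = 16.56°  ✓
  (2,3): δ = 126.00°  ·
  (2,4): δ = 89.09°  ·
  (3,4): δ = 143.09°  ·
antipodal pairs: 4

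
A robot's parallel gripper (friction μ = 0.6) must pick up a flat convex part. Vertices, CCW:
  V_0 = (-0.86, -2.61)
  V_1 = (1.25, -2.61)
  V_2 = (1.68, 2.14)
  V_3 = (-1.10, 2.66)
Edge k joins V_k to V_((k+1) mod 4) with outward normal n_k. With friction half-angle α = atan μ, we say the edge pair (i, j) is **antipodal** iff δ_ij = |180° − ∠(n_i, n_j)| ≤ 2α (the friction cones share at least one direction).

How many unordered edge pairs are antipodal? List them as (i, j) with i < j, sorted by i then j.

count = 2; pairs: (0,2), (1,3)

α = atan 0.6 = 30.96°;  2α = 61.93°
n_0 = (+0.0000, -1.0000)
n_1 = (+0.9959, -0.0902)
n_2 = (+0.1839, +0.9830)
n_3 = (-0.9990, -0.0455)
  (0,1): δ = 95.17°  ·
  (0,2): δ = 10.59°  ✓
  (0,3): δ = 92.61°  ·
  (1,2): δ = 95.42°  ·
  (1,3): δ = 7.78°  ✓
  (2,3): δ = 76.80°  ·
antipodal pairs: 2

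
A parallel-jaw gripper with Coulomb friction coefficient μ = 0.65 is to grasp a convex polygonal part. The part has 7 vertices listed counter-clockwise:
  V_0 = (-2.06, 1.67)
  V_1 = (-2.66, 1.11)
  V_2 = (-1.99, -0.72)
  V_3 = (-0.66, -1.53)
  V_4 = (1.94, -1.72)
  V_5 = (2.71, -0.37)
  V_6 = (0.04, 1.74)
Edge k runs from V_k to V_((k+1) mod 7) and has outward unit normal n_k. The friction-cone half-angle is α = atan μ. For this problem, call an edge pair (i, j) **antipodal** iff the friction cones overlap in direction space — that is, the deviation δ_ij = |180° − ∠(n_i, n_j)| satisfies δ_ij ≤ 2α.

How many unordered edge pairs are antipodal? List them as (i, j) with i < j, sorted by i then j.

count = 9; pairs: (0,3), (0,4), (1,4), (1,5), (2,5), (2,6), (3,5), (3,6), (4,6)

α = atan 0.65 = 33.02°;  2α = 66.05°
n_0 = (-0.6823, +0.7311)
n_1 = (-0.9390, -0.3438)
n_2 = (-0.5202, -0.8541)
n_3 = (-0.0729, -0.9973)
n_4 = (+0.8686, -0.4954)
n_5 = (+0.6200, +0.7846)
n_6 = (-0.0333, +0.9994)
  (0,1): δ = 112.92°  ·
  (0,2): δ = 74.37°  ·
  (0,3): δ = 47.20°  ✓
  (0,4): δ = 17.28°  ✓
  (0,5): δ = 98.66°  ·
  (0,6): δ = 138.88°  ·
  (1,2): δ = 141.45°  ·
  (1,3): δ = 114.29°  ·
  (1,4): δ = 49.81°  ✓
  (1,5): δ = 31.57°  ✓
  (1,6): δ = 71.80°  ·
  (2,3): δ = 152.84°  ·
  (2,4): δ = 88.36°  ·
  (2,5): δ = 6.98°  ✓
  (2,6): δ = 33.25°  ✓
  (3,4): δ = 115.52°  ·
  (3,5): δ = 34.14°  ✓
  (3,6): δ = 6.09°  ✓
  (4,5): δ = 98.62°  ·
  (4,6): δ = 58.39°  ✓
  (5,6): δ = 139.77°  ·
antipodal pairs: 9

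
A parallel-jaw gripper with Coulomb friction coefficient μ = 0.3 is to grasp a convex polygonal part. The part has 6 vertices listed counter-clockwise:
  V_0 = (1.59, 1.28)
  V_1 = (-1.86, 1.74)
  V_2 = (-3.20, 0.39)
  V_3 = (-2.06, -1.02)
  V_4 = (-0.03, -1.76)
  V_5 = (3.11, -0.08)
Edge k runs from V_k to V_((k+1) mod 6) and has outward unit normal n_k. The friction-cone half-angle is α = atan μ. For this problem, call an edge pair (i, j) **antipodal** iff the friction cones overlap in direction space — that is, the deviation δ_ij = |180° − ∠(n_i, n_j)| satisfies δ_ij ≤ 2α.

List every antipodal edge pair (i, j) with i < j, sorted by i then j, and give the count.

count = 4; pairs: (0,3), (1,4), (2,5), (3,5)

α = atan 0.3 = 16.70°;  2α = 33.40°
n_0 = (+0.1322, +0.9912)
n_1 = (-0.7097, +0.7045)
n_2 = (-0.7776, -0.6287)
n_3 = (-0.3425, -0.9395)
n_4 = (+0.4718, -0.8817)
n_5 = (+0.6668, +0.7452)
  (0,1): δ = 127.19°  ·
  (0,2): δ = 43.45°  ·
  (0,3): δ = 12.43°  ✓
  (0,4): δ = 35.74°  ·
  (0,5): δ = 145.77°  ·
  (1,2): δ = 96.26°  ·
  (1,3): δ = 65.24°  ·
  (1,4): δ = 17.06°  ✓
  (1,5): δ = 92.97°  ·
  (2,3): δ = 148.98°  ·
  (2,4): δ = 100.81°  ·
  (2,5): δ = 9.22°  ✓
  (3,4): δ = 131.82°  ·
  (3,5): δ = 21.79°  ✓
  (4,5): δ = 69.97°  ·
antipodal pairs: 4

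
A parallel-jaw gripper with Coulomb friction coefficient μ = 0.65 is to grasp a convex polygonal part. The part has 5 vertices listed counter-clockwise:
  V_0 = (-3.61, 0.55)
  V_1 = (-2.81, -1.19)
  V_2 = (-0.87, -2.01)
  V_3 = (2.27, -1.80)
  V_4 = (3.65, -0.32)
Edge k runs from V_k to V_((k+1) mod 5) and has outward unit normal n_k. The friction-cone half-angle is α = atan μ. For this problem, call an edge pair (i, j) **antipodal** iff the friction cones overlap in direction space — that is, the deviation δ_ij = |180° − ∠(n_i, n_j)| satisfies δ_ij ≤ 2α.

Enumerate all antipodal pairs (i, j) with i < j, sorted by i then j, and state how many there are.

α = atan 0.65 = 33.02°;  2α = 66.05°
n_0 = (-0.9086, -0.4177)
n_1 = (-0.3893, -0.9211)
n_2 = (+0.0667, -0.9978)
n_3 = (+0.7314, -0.6820)
n_4 = (+0.1190, +0.9929)
  (0,1): δ = 137.60°  ·
  (0,2): δ = 110.87°  ·
  (0,3): δ = 67.69°  ·
  (0,4): δ = 58.48°  ✓
  (1,2): δ = 153.26°  ·
  (1,3): δ = 110.08°  ·
  (1,4): δ = 16.08°  ✓
  (2,3): δ = 136.82°  ·
  (2,4): δ = 10.66°  ✓
  (3,4): δ = 53.84°  ✓
antipodal pairs: 4

count = 4; pairs: (0,4), (1,4), (2,4), (3,4)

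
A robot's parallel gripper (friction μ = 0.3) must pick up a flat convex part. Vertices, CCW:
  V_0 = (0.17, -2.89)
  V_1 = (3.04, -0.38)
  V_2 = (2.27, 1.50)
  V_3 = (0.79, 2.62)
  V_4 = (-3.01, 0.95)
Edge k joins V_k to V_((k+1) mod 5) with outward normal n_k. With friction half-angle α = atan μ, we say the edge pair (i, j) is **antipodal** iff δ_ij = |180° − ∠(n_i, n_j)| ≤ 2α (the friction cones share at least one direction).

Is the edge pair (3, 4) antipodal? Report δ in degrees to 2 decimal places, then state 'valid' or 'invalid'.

δ = 74.10°, invalid

α = atan 0.3 = 16.70°;  2α = 33.40°
edge 3: e_3 = (-3.80, -1.67);  n_3 = (-0.4023, +0.9155)
edge 4: e_4 = (+3.18, -3.84);  n_4 = (-0.7702, -0.6378)
∠(n_3, n_4) = 105.90°
δ = |180° − 105.90°| = 74.10°
74.10° > 2α = 33.40°  →  invalid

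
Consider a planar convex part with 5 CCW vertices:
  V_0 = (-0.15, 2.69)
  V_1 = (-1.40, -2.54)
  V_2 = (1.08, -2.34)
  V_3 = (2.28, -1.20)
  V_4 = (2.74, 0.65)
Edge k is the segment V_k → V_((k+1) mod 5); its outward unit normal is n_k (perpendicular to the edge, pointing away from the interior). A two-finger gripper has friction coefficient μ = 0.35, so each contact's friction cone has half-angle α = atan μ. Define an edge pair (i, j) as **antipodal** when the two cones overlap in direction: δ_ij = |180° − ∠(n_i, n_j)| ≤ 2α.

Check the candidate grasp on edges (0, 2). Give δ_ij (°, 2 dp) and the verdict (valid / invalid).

α = atan 0.35 = 19.29°;  2α = 38.58°
edge 0: e_0 = (-1.25, -5.23);  n_0 = (-0.9726, +0.2325)
edge 2: e_2 = (+1.20, +1.14);  n_2 = (+0.6887, -0.7250)
∠(n_0, n_2) = 146.97°
δ = |180° − 146.97°| = 33.03°
33.03° ≤ 2α = 38.58°  →  valid

δ = 33.03°, valid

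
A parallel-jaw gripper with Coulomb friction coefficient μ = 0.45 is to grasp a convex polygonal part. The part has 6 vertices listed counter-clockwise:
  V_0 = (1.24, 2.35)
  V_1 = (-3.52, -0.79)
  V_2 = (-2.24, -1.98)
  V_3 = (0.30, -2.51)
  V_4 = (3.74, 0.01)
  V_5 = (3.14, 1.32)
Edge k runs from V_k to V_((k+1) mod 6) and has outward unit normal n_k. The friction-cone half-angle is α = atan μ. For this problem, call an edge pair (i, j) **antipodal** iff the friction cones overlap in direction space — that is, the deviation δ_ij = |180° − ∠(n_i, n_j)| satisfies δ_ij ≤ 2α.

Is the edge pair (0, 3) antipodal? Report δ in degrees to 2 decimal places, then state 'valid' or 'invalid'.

α = atan 0.45 = 24.23°;  2α = 48.46°
edge 0: e_0 = (-4.76, -3.14);  n_0 = (-0.5506, +0.8347)
edge 3: e_3 = (+3.44, +2.52);  n_3 = (+0.5910, -0.8067)
∠(n_0, n_3) = 177.19°
δ = |180° − 177.19°| = 2.81°
2.81° ≤ 2α = 48.46°  →  valid

δ = 2.81°, valid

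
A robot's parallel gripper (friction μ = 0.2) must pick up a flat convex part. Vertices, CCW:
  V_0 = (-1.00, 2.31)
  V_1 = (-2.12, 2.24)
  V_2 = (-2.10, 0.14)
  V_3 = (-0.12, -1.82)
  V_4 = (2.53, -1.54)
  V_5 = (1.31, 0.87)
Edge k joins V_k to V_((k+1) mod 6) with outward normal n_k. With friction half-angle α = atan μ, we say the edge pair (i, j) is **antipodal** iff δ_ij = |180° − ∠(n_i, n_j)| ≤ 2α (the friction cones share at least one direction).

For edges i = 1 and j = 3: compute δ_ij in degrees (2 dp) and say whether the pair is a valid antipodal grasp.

α = atan 0.2 = 11.31°;  2α = 22.62°
edge 1: e_1 = (+0.02, -2.10);  n_1 = (-1.0000, -0.0095)
edge 3: e_3 = (+2.65, +0.28);  n_3 = (+0.1051, -0.9945)
∠(n_1, n_3) = 95.49°
δ = |180° − 95.49°| = 84.51°
84.51° > 2α = 22.62°  →  invalid

δ = 84.51°, invalid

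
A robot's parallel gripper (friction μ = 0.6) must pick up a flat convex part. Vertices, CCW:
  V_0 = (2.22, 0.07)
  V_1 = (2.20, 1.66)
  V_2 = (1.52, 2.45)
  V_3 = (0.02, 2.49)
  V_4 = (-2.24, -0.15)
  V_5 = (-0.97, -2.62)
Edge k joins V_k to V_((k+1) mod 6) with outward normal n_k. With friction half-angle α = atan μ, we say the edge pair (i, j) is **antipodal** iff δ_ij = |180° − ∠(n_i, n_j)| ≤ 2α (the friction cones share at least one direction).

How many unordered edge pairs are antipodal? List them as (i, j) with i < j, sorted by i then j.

α = atan 0.6 = 30.96°;  2α = 61.93°
n_0 = (+0.9999, +0.0126)
n_1 = (+0.7579, +0.6524)
n_2 = (+0.0267, +0.9996)
n_3 = (-0.7597, +0.6503)
n_4 = (-0.8893, -0.4573)
n_5 = (+0.6447, -0.7645)
  (0,1): δ = 140.00°  ·
  (0,2): δ = 92.25°  ·
  (0,3): δ = 41.29°  ✓
  (0,4): δ = 26.49°  ✓
  (0,5): δ = 129.42°  ·
  (1,2): δ = 132.25°  ·
  (1,3): δ = 81.29°  ·
  (1,4): δ = 13.51°  ✓
  (1,5): δ = 89.42°  ·
  (2,3): δ = 129.04°  ·
  (2,4): δ = 61.26°  ✓
  (2,5): δ = 41.67°  ✓
  (3,4): δ = 112.22°  ·
  (3,5): δ = 9.29°  ✓
  (4,5): δ = 77.07°  ·
antipodal pairs: 6

count = 6; pairs: (0,3), (0,4), (1,4), (2,4), (2,5), (3,5)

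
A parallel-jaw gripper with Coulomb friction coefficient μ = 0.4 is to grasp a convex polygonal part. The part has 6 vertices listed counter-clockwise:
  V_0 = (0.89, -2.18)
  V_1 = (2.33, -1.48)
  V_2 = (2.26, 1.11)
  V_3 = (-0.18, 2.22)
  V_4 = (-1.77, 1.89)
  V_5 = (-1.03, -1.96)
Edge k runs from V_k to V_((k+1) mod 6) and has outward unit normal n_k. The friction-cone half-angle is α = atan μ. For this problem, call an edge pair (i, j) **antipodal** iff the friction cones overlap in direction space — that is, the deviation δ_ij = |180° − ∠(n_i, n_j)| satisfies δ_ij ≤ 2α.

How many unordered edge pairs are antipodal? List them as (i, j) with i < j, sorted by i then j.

α = atan 0.4 = 21.80°;  2α = 43.60°
n_0 = (+0.4372, -0.8994)
n_1 = (+0.9996, +0.0270)
n_2 = (+0.4141, +0.9102)
n_3 = (-0.2032, +0.9791)
n_4 = (-0.9820, -0.1888)
n_5 = (-0.1138, -0.9935)
  (0,1): δ = 114.38°  ·
  (0,2): δ = 50.39°  ·
  (0,3): δ = 14.20°  ✓
  (0,4): δ = 74.96°  ·
  (0,5): δ = 147.54°  ·
  (1,2): δ = 116.01°  ·
  (1,3): δ = 79.82°  ·
  (1,4): δ = 9.33°  ✓
  (1,5): δ = 81.92°  ·
  (2,3): δ = 143.81°  ·
  (2,4): δ = 54.66°  ·
  (2,5): δ = 17.93°  ✓
  (3,4): δ = 90.85°  ·
  (3,5): δ = 18.26°  ✓
  (4,5): δ = 107.42°  ·
antipodal pairs: 4

count = 4; pairs: (0,3), (1,4), (2,5), (3,5)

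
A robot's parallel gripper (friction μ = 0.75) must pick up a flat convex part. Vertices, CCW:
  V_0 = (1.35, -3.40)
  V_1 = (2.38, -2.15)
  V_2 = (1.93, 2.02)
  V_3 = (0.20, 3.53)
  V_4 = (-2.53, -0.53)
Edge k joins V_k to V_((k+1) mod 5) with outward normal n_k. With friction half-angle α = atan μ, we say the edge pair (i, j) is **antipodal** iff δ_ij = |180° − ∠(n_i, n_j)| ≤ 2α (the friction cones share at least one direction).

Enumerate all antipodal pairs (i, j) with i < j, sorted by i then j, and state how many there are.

count = 4; pairs: (0,3), (1,3), (1,4), (2,4)

α = atan 0.75 = 36.87°;  2α = 73.74°
n_0 = (+0.7718, -0.6359)
n_1 = (+0.9942, +0.1073)
n_2 = (+0.6576, +0.7534)
n_3 = (-0.8298, +0.5580)
n_4 = (-0.5947, -0.8040)
  (0,1): δ = 134.35°  ·
  (0,2): δ = 91.63°  ·
  (0,3): δ = 5.57°  ✓
  (0,4): δ = 93.00°  ·
  (1,2): δ = 137.27°  ·
  (1,3): δ = 40.08°  ✓
  (1,4): δ = 47.35°  ✓
  (2,3): δ = 82.80°  ·
  (2,4): δ = 4.63°  ✓
  (3,4): δ = 92.57°  ·
antipodal pairs: 4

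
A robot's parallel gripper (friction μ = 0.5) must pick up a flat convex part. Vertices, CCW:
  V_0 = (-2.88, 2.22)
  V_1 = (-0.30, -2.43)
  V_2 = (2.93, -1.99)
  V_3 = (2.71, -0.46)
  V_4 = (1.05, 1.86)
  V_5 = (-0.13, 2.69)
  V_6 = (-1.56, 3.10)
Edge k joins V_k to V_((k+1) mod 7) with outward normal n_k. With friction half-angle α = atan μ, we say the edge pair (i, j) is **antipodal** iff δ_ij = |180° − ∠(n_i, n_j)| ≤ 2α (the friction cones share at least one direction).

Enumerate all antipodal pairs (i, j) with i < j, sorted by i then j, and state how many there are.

α = atan 0.5 = 26.57°;  2α = 53.13°
n_0 = (-0.8744, -0.4852)
n_1 = (+0.1350, -0.9908)
n_2 = (+0.9898, +0.1423)
n_3 = (+0.8133, +0.5819)
n_4 = (+0.5753, +0.8179)
n_5 = (+0.2756, +0.9613)
n_6 = (-0.5547, +0.8321)
  (0,1): δ = 111.27°  ·
  (0,2): δ = 20.84°  ✓
  (0,3): δ = 6.56°  ✓
  (0,4): δ = 25.85°  ✓
  (0,5): δ = 44.98°  ✓
  (0,6): δ = 94.67°  ·
  (1,2): δ = 89.57°  ·
  (1,3): δ = 62.17°  ·
  (1,4): δ = 42.88°  ✓
  (1,5): δ = 23.76°  ✓
  (1,6): δ = 25.93°  ✓
  (2,3): δ = 152.60°  ·
  (2,4): δ = 133.30°  ·
  (2,5): δ = 114.18°  ·
  (2,6): δ = 64.49°  ·
  (3,4): δ = 160.71°  ·
  (3,5): δ = 141.58°  ·
  (3,6): δ = 91.89°  ·
  (4,5): δ = 160.88°  ·
  (4,6): δ = 111.19°  ·
  (5,6): δ = 130.31°  ·
antipodal pairs: 7

count = 7; pairs: (0,2), (0,3), (0,4), (0,5), (1,4), (1,5), (1,6)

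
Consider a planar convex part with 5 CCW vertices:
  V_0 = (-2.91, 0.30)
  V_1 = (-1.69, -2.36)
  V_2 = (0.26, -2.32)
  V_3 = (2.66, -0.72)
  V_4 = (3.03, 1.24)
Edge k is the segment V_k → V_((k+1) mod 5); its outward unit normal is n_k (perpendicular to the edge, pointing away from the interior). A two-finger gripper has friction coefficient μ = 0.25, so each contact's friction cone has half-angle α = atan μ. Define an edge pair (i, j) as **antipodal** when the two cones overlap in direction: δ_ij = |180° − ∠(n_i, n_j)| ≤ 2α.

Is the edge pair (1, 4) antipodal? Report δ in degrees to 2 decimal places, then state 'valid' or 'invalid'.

α = atan 0.25 = 14.04°;  2α = 28.07°
edge 1: e_1 = (+1.95, +0.04);  n_1 = (+0.0205, -0.9998)
edge 4: e_4 = (-5.94, -0.94);  n_4 = (-0.1563, +0.9877)
∠(n_1, n_4) = 172.18°
δ = |180° − 172.18°| = 7.82°
7.82° ≤ 2α = 28.07°  →  valid

δ = 7.82°, valid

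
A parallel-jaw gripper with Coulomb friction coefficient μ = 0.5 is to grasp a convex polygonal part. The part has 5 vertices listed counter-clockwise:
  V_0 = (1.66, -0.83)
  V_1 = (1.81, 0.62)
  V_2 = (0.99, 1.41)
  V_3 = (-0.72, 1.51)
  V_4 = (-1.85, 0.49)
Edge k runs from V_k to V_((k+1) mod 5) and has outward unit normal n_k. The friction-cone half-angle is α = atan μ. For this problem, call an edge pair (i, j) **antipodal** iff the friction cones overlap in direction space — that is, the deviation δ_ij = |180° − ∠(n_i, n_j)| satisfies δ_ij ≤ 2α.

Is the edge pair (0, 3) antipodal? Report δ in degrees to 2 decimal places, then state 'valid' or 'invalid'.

α = atan 0.5 = 26.57°;  2α = 53.13°
edge 0: e_0 = (+0.15, +1.45);  n_0 = (+0.9947, -0.1029)
edge 3: e_3 = (-1.13, -1.02);  n_3 = (-0.6701, +0.7423)
∠(n_0, n_3) = 137.98°
δ = |180° − 137.98°| = 42.02°
42.02° ≤ 2α = 53.13°  →  valid

δ = 42.02°, valid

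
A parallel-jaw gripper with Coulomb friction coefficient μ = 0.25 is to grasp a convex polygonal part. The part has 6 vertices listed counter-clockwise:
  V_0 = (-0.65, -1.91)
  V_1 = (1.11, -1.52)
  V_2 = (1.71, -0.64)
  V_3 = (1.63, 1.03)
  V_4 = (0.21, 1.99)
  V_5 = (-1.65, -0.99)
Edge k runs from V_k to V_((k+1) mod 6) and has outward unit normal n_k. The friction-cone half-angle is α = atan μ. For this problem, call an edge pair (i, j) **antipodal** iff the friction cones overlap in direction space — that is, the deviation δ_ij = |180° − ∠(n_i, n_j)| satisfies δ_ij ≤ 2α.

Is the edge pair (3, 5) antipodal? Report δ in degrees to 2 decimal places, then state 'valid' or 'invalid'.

α = atan 0.25 = 14.04°;  2α = 28.07°
edge 3: e_3 = (-1.42, +0.96);  n_3 = (+0.5601, +0.8284)
edge 5: e_5 = (+1.00, -0.92);  n_5 = (-0.6771, -0.7359)
∠(n_3, n_5) = 171.45°
δ = |180° − 171.45°| = 8.55°
8.55° ≤ 2α = 28.07°  →  valid

δ = 8.55°, valid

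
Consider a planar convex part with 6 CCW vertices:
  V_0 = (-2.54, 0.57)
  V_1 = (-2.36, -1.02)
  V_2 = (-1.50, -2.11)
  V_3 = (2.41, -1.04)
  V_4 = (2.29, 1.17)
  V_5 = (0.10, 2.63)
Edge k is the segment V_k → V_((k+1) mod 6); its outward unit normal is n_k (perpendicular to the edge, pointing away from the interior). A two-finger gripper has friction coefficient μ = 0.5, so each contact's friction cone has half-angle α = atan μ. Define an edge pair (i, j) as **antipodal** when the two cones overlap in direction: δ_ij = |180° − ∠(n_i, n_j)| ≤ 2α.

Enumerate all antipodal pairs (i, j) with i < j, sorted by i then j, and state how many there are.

count = 6; pairs: (0,3), (0,4), (1,3), (1,4), (2,4), (2,5)

α = atan 0.5 = 26.57°;  2α = 53.13°
n_0 = (-0.9937, -0.1125)
n_1 = (-0.7851, -0.6194)
n_2 = (+0.2640, -0.9645)
n_3 = (+0.9985, +0.0542)
n_4 = (+0.5547, +0.8321)
n_5 = (-0.6152, +0.7884)
  (0,1): δ = 148.19°  ·
  (0,2): δ = 81.15°  ·
  (0,3): δ = 3.35°  ✓
  (0,4): δ = 49.85°  ✓
  (0,5): δ = 121.51°  ·
  (1,2): δ = 112.97°  ·
  (1,3): δ = 35.17°  ✓
  (1,4): δ = 18.04°  ✓
  (1,5): δ = 89.69°  ·
  (2,3): δ = 102.20°  ·
  (2,4): δ = 48.99°  ✓
  (2,5): δ = 22.66°  ✓
  (3,4): δ = 126.80°  ·
  (3,5): δ = 55.14°  ·
  (4,5): δ = 108.34°  ·
antipodal pairs: 6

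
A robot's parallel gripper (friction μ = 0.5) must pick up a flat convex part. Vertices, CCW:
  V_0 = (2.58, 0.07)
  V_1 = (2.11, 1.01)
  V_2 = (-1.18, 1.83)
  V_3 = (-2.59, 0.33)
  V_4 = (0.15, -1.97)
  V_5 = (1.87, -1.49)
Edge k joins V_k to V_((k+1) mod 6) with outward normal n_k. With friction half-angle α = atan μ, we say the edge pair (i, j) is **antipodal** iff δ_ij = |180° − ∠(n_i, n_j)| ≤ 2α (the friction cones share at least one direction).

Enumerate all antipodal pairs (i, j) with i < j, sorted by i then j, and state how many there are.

count = 5; pairs: (0,3), (1,3), (1,4), (2,4), (2,5)

α = atan 0.5 = 26.57°;  2α = 53.13°
n_0 = (+0.8944, +0.4472)
n_1 = (+0.2418, +0.9703)
n_2 = (-0.7286, +0.6849)
n_3 = (-0.6429, -0.7659)
n_4 = (+0.2688, -0.9632)
n_5 = (+0.9102, -0.4142)
  (0,1): δ = 130.56°  ·
  (0,2): δ = 69.79°  ·
  (0,3): δ = 23.42°  ✓
  (0,4): δ = 79.03°  ·
  (0,5): δ = 128.96°  ·
  (1,2): δ = 119.23°  ·
  (1,3): δ = 26.02°  ✓
  (1,4): δ = 29.59°  ✓
  (1,5): δ = 79.52°  ·
  (2,3): δ = 86.78°  ·
  (2,4): δ = 31.18°  ✓
  (2,5): δ = 18.76°  ✓
  (3,4): δ = 124.40°  ·
  (3,5): δ = 74.46°  ·
  (4,5): δ = 130.06°  ·
antipodal pairs: 5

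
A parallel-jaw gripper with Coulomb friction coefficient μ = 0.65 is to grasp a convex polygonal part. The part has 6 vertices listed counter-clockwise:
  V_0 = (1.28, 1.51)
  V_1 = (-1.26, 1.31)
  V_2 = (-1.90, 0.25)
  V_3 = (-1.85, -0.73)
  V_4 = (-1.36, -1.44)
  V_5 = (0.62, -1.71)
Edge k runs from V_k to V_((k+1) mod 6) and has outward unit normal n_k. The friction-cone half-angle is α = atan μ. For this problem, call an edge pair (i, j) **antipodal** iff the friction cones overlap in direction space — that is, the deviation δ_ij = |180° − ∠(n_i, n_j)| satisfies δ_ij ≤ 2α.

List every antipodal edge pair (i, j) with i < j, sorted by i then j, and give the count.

count = 5; pairs: (0,3), (0,4), (1,5), (2,5), (3,5)

α = atan 0.65 = 33.02°;  2α = 66.05°
n_0 = (-0.0785, +0.9969)
n_1 = (-0.8561, +0.5169)
n_2 = (-0.9987, -0.0510)
n_3 = (-0.8230, -0.5680)
n_4 = (-0.1351, -0.9908)
n_5 = (+0.9796, -0.2008)
  (0,1): δ = 125.62°  ·
  (0,2): δ = 91.58°  ·
  (0,3): δ = 59.89°  ✓
  (0,4): δ = 12.27°  ✓
  (0,5): δ = 73.91°  ·
  (1,2): δ = 145.96°  ·
  (1,3): δ = 114.27°  ·
  (1,4): δ = 66.64°  ·
  (1,5): δ = 19.54°  ✓
  (2,3): δ = 148.31°  ·
  (2,4): δ = 100.69°  ·
  (2,5): δ = 14.50°  ✓
  (3,4): δ = 132.38°  ·
  (3,5): δ = 46.19°  ✓
  (4,5): δ = 93.82°  ·
antipodal pairs: 5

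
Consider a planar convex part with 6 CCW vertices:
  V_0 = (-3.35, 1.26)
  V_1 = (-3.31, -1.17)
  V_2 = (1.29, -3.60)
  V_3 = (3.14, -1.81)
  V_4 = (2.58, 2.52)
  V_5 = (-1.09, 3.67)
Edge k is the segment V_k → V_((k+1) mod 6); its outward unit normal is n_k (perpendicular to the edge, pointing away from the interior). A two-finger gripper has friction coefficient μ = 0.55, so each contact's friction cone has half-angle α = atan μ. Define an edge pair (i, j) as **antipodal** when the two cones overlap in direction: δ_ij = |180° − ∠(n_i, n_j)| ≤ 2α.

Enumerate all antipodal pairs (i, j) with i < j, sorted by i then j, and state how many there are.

count = 6; pairs: (0,2), (0,3), (1,3), (1,4), (2,5), (3,5)

α = atan 0.55 = 28.81°;  2α = 57.62°
n_0 = (-0.9999, -0.0165)
n_1 = (-0.4671, -0.8842)
n_2 = (+0.6954, -0.7187)
n_3 = (+0.9917, +0.1283)
n_4 = (+0.2990, +0.9542)
n_5 = (-0.7294, +0.6840)
  (0,1): δ = 118.79°  ·
  (0,2): δ = 46.89°  ✓
  (0,3): δ = 6.43°  ✓
  (0,4): δ = 71.66°  ·
  (0,5): δ = 135.90°  ·
  (1,2): δ = 108.10°  ·
  (1,3): δ = 54.79°  ✓
  (1,4): δ = 10.45°  ✓
  (1,5): δ = 74.69°  ·
  (2,3): δ = 126.69°  ·
  (2,4): δ = 61.45°  ·
  (2,5): δ = 2.78°  ✓
  (3,4): δ = 114.77°  ·
  (3,5): δ = 50.53°  ✓
  (4,5): δ = 115.76°  ·
antipodal pairs: 6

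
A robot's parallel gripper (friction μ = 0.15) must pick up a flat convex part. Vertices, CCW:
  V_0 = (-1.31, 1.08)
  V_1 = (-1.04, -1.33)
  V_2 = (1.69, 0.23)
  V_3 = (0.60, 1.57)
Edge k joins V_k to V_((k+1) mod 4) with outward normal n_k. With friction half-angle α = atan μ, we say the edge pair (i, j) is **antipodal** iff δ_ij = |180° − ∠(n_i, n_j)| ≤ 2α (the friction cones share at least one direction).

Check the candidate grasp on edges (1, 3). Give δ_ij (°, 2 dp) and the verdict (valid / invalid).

δ = 15.36°, valid

α = atan 0.15 = 8.53°;  2α = 17.06°
edge 1: e_1 = (+2.73, +1.56);  n_1 = (+0.4961, -0.8682)
edge 3: e_3 = (-1.91, -0.49);  n_3 = (-0.2485, +0.9686)
∠(n_1, n_3) = 164.64°
δ = |180° − 164.64°| = 15.36°
15.36° ≤ 2α = 17.06°  →  valid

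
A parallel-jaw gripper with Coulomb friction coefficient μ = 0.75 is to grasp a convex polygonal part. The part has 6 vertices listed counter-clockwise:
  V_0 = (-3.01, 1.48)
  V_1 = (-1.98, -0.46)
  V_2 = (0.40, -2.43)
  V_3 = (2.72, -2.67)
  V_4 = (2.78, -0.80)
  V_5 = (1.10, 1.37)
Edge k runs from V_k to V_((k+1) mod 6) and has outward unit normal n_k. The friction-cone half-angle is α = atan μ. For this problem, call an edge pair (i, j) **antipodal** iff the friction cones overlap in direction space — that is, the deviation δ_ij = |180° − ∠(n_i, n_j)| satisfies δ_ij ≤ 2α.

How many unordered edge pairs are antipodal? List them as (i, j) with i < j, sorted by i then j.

α = atan 0.75 = 36.87°;  2α = 73.74°
n_0 = (-0.8832, -0.4689)
n_1 = (-0.6376, -0.7703)
n_2 = (-0.1029, -0.9947)
n_3 = (+0.9995, -0.0321)
n_4 = (+0.7907, +0.6122)
n_5 = (+0.0268, +0.9996)
  (0,1): δ = 157.58°  ·
  (0,2): δ = 123.87°  ·
  (0,3): δ = 29.80°  ✓
  (0,4): δ = 9.78°  ✓
  (0,5): δ = 60.50°  ✓
  (1,2): δ = 146.29°  ·
  (1,3): δ = 52.22°  ✓
  (1,4): δ = 12.64°  ✓
  (1,5): δ = 38.08°  ✓
  (2,3): δ = 85.93°  ·
  (2,4): δ = 46.35°  ✓
  (2,5): δ = 4.37°  ✓
  (3,4): δ = 140.42°  ·
  (3,5): δ = 89.70°  ·
  (4,5): δ = 129.28°  ·
antipodal pairs: 8

count = 8; pairs: (0,3), (0,4), (0,5), (1,3), (1,4), (1,5), (2,4), (2,5)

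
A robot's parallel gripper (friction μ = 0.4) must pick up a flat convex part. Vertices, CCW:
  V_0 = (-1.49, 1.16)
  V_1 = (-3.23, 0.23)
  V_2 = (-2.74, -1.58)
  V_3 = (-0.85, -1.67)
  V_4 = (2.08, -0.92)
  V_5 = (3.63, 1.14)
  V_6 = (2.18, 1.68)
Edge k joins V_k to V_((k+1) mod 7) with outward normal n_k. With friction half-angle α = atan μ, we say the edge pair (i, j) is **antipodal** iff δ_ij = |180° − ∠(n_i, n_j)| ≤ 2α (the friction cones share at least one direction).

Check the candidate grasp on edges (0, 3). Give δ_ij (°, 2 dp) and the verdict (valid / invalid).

δ = 13.77°, valid

α = atan 0.4 = 21.80°;  2α = 43.60°
edge 0: e_0 = (-1.74, -0.93);  n_0 = (-0.4714, +0.8819)
edge 3: e_3 = (+2.93, +0.75);  n_3 = (+0.2480, -0.9688)
∠(n_0, n_3) = 166.23°
δ = |180° − 166.23°| = 13.77°
13.77° ≤ 2α = 43.60°  →  valid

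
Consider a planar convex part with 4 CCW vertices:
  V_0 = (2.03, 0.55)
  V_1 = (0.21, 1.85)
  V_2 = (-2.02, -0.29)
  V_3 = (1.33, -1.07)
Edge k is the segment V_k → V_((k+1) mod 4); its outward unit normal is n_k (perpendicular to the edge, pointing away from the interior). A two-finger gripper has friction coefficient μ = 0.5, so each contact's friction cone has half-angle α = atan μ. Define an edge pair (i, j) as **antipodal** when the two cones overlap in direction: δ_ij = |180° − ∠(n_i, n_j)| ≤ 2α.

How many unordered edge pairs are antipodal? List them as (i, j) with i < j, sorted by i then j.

count = 2; pairs: (0,2), (1,3)

α = atan 0.5 = 26.57°;  2α = 53.13°
n_0 = (+0.5812, +0.8137)
n_1 = (-0.6924, +0.7215)
n_2 = (-0.2268, -0.9739)
n_3 = (+0.9180, -0.3967)
  (0,1): δ = 100.64°  ·
  (0,2): δ = 22.43°  ✓
  (0,3): δ = 102.17°  ·
  (1,2): δ = 56.93°  ·
  (1,3): δ = 22.81°  ✓
  (2,3): δ = 100.26°  ·
antipodal pairs: 2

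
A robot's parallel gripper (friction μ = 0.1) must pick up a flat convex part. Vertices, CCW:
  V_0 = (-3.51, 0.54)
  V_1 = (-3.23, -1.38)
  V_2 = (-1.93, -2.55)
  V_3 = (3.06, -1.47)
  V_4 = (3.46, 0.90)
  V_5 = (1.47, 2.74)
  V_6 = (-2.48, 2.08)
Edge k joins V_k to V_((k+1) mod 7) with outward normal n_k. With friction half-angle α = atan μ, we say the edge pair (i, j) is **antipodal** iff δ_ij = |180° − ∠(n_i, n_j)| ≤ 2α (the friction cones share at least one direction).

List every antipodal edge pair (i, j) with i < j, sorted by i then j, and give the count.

count = 2; pairs: (1,4), (2,5)

α = atan 0.1 = 5.71°;  2α = 11.42°
n_0 = (-0.9895, -0.1443)
n_1 = (-0.6690, -0.7433)
n_2 = (+0.2115, -0.9774)
n_3 = (+0.9861, -0.1664)
n_4 = (+0.6789, +0.7342)
n_5 = (-0.1648, +0.9863)
n_6 = (-0.8312, +0.5559)
  (0,1): δ = 140.28°  ·
  (0,2): δ = 86.08°  ·
  (0,3): δ = 17.88°  ·
  (0,4): δ = 38.95°  ·
  (0,5): δ = 91.19°  ·
  (0,6): δ = 137.93°  ·
  (1,2): δ = 125.80°  ·
  (1,3): δ = 57.59°  ·
  (1,4): δ = 0.77°  ✓
  (1,5): δ = 51.47°  ·
  (1,6): δ = 98.21°  ·
  (2,3): δ = 111.79°  ·
  (2,4): δ = 54.97°  ·
  (2,5): δ = 2.73°  ✓
  (2,6): δ = 44.01°  ·
  (3,4): δ = 123.18°  ·
  (3,5): δ = 70.93°  ·
  (3,6): δ = 24.20°  ·
  (4,5): δ = 127.76°  ·
  (4,6): δ = 81.02°  ·
  (5,6): δ = 133.26°  ·
antipodal pairs: 2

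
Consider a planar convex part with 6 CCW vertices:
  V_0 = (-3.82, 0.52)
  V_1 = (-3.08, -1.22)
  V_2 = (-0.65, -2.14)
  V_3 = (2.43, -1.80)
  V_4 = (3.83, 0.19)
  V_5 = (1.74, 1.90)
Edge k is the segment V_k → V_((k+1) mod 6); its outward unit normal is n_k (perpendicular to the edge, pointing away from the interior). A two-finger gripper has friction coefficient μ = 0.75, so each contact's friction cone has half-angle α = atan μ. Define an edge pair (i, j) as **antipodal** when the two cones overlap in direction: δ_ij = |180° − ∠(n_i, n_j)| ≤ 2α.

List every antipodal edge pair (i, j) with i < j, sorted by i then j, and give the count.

α = atan 0.75 = 36.87°;  2α = 73.74°
n_0 = (-0.9202, -0.3914)
n_1 = (-0.3541, -0.9352)
n_2 = (+0.1097, -0.9940)
n_3 = (+0.8179, -0.5754)
n_4 = (+0.6332, +0.7740)
n_5 = (-0.2409, +0.9706)
  (0,1): δ = 133.78°  ·
  (0,2): δ = 106.74°  ·
  (0,3): δ = 58.17°  ✓
  (0,4): δ = 27.67°  ✓
  (0,5): δ = 80.90°  ·
  (1,2): δ = 152.96°  ·
  (1,3): δ = 104.39°  ·
  (1,4): δ = 18.55°  ✓
  (1,5): δ = 34.68°  ✓
  (2,3): δ = 131.43°  ·
  (2,4): δ = 45.59°  ✓
  (2,5): δ = 7.64°  ✓
  (3,4): δ = 94.16°  ·
  (3,5): δ = 40.93°  ✓
  (4,5): δ = 126.77°  ·
antipodal pairs: 7

count = 7; pairs: (0,3), (0,4), (1,4), (1,5), (2,4), (2,5), (3,5)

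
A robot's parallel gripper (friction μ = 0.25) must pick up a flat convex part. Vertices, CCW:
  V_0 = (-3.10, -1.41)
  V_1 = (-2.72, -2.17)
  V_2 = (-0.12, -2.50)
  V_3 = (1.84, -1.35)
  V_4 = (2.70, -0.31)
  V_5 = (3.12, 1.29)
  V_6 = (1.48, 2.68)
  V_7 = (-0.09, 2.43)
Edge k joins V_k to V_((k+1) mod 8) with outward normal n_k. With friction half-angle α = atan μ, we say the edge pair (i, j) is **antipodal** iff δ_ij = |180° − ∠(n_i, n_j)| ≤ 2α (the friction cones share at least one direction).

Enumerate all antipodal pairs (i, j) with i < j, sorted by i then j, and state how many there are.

α = atan 0.25 = 14.04°;  2α = 28.07°
n_0 = (-0.8944, -0.4472)
n_1 = (-0.1259, -0.9920)
n_2 = (+0.5061, -0.8625)
n_3 = (+0.7706, -0.6373)
n_4 = (+0.9672, -0.2539)
n_5 = (+0.6466, +0.7629)
n_6 = (-0.1573, +0.9876)
n_7 = (-0.7870, +0.6169)
  (0,1): δ = 123.80°  ·
  (0,2): δ = 86.16°  ·
  (0,3): δ = 66.15°  ·
  (0,4): δ = 41.27°  ·
  (0,5): δ = 23.15°  ✓
  (0,6): δ = 72.48°  ·
  (0,7): δ = 115.34°  ·
  (1,2): δ = 142.36°  ·
  (1,3): δ = 122.35°  ·
  (1,4): δ = 97.47°  ·
  (1,5): δ = 33.05°  ·
  (1,6): δ = 16.28°  ✓
  (1,7): δ = 59.14°  ·
  (2,3): δ = 159.99°  ·
  (2,4): δ = 135.11°  ·
  (2,5): δ = 70.68°  ·
  (2,6): δ = 21.35°  ✓
  (2,7): δ = 21.51°  ✓
  (3,4): δ = 155.12°  ·
  (3,5): δ = 90.70°  ·
  (3,6): δ = 41.36°  ·
  (3,7): δ = 1.50°  ✓
  (4,5): δ = 115.58°  ·
  (4,6): δ = 66.24°  ·
  (4,7): δ = 23.38°  ✓
  (5,6): δ = 130.67°  ·
  (5,7): δ = 87.81°  ·
  (6,7): δ = 137.14°  ·
antipodal pairs: 6

count = 6; pairs: (0,5), (1,6), (2,6), (2,7), (3,7), (4,7)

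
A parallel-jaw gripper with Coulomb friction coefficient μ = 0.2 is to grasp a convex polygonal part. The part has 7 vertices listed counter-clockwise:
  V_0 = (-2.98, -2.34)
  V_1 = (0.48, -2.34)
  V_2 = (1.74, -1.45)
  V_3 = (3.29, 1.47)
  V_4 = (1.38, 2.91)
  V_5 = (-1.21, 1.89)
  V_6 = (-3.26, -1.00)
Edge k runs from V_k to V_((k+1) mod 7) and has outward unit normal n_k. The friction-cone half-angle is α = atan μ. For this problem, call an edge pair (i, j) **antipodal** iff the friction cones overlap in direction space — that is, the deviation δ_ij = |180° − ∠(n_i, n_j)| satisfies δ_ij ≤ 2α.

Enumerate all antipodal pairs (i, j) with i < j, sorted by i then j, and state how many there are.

count = 4; pairs: (0,4), (1,4), (1,5), (2,5)

α = atan 0.2 = 11.31°;  2α = 22.62°
n_0 = (+0.0000, -1.0000)
n_1 = (+0.5769, -0.8168)
n_2 = (+0.8833, -0.4689)
n_3 = (+0.6020, +0.7985)
n_4 = (-0.3664, +0.9304)
n_5 = (-0.8156, +0.5786)
n_6 = (-0.9789, -0.2045)
  (0,1): δ = 144.76°  ·
  (0,2): δ = 117.96°  ·
  (0,3): δ = 37.01°  ·
  (0,4): δ = 21.50°  ✓
  (0,5): δ = 54.65°  ·
  (0,6): δ = 101.80°  ·
  (1,2): δ = 153.20°  ·
  (1,3): δ = 72.25°  ·
  (1,4): δ = 13.74°  ✓
  (1,5): δ = 19.41°  ✓
  (1,6): δ = 66.57°  ·
  (2,3): δ = 99.05°  ·
  (2,4): δ = 40.54°  ·
  (2,5): δ = 7.39°  ✓
  (2,6): δ = 39.76°  ·
  (3,4): δ = 121.49°  ·
  (3,5): δ = 88.34°  ·
  (3,6): δ = 41.18°  ·
  (4,5): δ = 146.85°  ·
  (4,6): δ = 99.69°  ·
  (5,6): δ = 132.85°  ·
antipodal pairs: 4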